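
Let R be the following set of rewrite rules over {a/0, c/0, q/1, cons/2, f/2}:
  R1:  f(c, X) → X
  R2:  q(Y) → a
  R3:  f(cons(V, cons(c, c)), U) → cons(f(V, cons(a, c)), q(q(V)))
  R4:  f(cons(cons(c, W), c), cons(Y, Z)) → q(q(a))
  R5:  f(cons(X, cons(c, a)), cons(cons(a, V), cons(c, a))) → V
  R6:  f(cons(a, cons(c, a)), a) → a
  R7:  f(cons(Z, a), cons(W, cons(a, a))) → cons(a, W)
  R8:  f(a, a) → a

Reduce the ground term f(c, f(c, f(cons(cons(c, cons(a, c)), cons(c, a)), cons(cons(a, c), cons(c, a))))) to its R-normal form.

1. f(c, f(c, f(cons(cons(c, cons(a, c)), cons(c, a)), cons(cons(a, c), cons(c, a)))))  →  f(c, f(cons(cons(c, cons(a, c)), cons(c, a)), cons(cons(a, c), cons(c, a))))   [R1 at ε]
2. f(c, f(cons(cons(c, cons(a, c)), cons(c, a)), cons(cons(a, c), cons(c, a))))  →  f(cons(cons(c, cons(a, c)), cons(c, a)), cons(cons(a, c), cons(c, a)))   [R1 at ε]
3. f(cons(cons(c, cons(a, c)), cons(c, a)), cons(cons(a, c), cons(c, a)))  →  c   [R5 at ε]

c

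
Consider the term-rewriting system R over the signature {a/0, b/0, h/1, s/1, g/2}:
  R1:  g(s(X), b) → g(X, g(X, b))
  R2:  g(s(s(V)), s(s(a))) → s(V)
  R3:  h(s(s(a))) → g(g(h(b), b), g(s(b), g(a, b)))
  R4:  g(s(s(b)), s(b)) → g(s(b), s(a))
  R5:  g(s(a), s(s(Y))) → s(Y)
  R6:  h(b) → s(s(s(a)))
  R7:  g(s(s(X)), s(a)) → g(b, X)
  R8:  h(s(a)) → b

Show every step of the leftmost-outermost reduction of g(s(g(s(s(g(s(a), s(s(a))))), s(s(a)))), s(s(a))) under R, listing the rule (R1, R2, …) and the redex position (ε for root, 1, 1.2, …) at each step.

s(s(a))

1. g(s(g(s(s(g(s(a), s(s(a))))), s(s(a)))), s(s(a)))  →  g(s(s(g(s(a), s(s(a))))), s(s(a)))   [R2 at 1.1]
2. g(s(s(g(s(a), s(s(a))))), s(s(a)))  →  s(g(s(a), s(s(a))))   [R2 at ε]
3. s(g(s(a), s(s(a))))  →  s(s(a))   [R5 at 1]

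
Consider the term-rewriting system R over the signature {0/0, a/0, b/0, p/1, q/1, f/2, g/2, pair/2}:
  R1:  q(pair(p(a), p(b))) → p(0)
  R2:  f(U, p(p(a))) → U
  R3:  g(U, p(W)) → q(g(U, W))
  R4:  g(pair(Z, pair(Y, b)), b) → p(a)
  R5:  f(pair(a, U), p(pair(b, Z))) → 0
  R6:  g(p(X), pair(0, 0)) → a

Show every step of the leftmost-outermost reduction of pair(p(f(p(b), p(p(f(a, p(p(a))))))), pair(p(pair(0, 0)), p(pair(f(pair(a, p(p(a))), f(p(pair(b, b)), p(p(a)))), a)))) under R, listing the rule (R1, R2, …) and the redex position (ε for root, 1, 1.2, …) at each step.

1. pair(p(f(p(b), p(p(f(a, p(p(a))))))), pair(p(pair(0, 0)), p(pair(f(pair(a, p(p(a))), f(p(pair(b, b)), p(p(a)))), a))))  →  pair(p(f(p(b), p(p(a)))), pair(p(pair(0, 0)), p(pair(f(pair(a, p(p(a))), f(p(pair(b, b)), p(p(a)))), a))))   [R2 at 1.1.2.1.1]
2. pair(p(f(p(b), p(p(a)))), pair(p(pair(0, 0)), p(pair(f(pair(a, p(p(a))), f(p(pair(b, b)), p(p(a)))), a))))  →  pair(p(p(b)), pair(p(pair(0, 0)), p(pair(f(pair(a, p(p(a))), f(p(pair(b, b)), p(p(a)))), a))))   [R2 at 1.1]
3. pair(p(p(b)), pair(p(pair(0, 0)), p(pair(f(pair(a, p(p(a))), f(p(pair(b, b)), p(p(a)))), a))))  →  pair(p(p(b)), pair(p(pair(0, 0)), p(pair(f(pair(a, p(p(a))), p(pair(b, b))), a))))   [R2 at 2.2.1.1.2]
4. pair(p(p(b)), pair(p(pair(0, 0)), p(pair(f(pair(a, p(p(a))), p(pair(b, b))), a))))  →  pair(p(p(b)), pair(p(pair(0, 0)), p(pair(0, a))))   [R5 at 2.2.1.1]

pair(p(p(b)), pair(p(pair(0, 0)), p(pair(0, a))))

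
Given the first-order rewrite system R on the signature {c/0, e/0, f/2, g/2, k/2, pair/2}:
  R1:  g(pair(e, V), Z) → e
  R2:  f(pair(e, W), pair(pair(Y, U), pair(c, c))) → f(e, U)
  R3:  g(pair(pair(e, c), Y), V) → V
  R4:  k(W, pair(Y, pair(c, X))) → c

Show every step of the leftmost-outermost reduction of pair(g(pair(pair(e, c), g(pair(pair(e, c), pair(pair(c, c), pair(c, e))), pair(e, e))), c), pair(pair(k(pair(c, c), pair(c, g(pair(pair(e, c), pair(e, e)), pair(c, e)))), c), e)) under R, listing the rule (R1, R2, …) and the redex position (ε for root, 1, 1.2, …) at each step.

1. pair(g(pair(pair(e, c), g(pair(pair(e, c), pair(pair(c, c), pair(c, e))), pair(e, e))), c), pair(pair(k(pair(c, c), pair(c, g(pair(pair(e, c), pair(e, e)), pair(c, e)))), c), e))  →  pair(c, pair(pair(k(pair(c, c), pair(c, g(pair(pair(e, c), pair(e, e)), pair(c, e)))), c), e))   [R3 at 1]
2. pair(c, pair(pair(k(pair(c, c), pair(c, g(pair(pair(e, c), pair(e, e)), pair(c, e)))), c), e))  →  pair(c, pair(pair(k(pair(c, c), pair(c, pair(c, e))), c), e))   [R3 at 2.1.1.2.2]
3. pair(c, pair(pair(k(pair(c, c), pair(c, pair(c, e))), c), e))  →  pair(c, pair(pair(c, c), e))   [R4 at 2.1.1]

pair(c, pair(pair(c, c), e))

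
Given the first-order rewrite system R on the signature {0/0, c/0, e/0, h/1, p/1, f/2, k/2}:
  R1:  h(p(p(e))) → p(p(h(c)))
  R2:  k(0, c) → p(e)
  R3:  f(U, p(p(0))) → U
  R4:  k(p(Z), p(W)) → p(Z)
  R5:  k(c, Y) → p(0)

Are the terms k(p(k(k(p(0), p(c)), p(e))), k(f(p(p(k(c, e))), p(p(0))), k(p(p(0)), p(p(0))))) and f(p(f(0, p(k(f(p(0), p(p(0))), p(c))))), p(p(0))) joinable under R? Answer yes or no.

Reduce t₁ = k(p(k(k(p(0), p(c)), p(e))), k(f(p(p(k(c, e))), p(p(0))), k(p(p(0)), p(p(0))))):
1. k(p(k(k(p(0), p(c)), p(e))), k(f(p(p(k(c, e))), p(p(0))), k(p(p(0)), p(p(0)))))  →  k(p(k(p(0), p(e))), k(f(p(p(k(c, e))), p(p(0))), k(p(p(0)), p(p(0)))))   [R4 at 1.1.1]
2. k(p(k(p(0), p(e))), k(f(p(p(k(c, e))), p(p(0))), k(p(p(0)), p(p(0)))))  →  k(p(p(0)), k(f(p(p(k(c, e))), p(p(0))), k(p(p(0)), p(p(0)))))   [R4 at 1.1]
3. k(p(p(0)), k(f(p(p(k(c, e))), p(p(0))), k(p(p(0)), p(p(0)))))  →  k(p(p(0)), k(p(p(k(c, e))), k(p(p(0)), p(p(0)))))   [R3 at 2.1]
4. k(p(p(0)), k(p(p(k(c, e))), k(p(p(0)), p(p(0)))))  →  k(p(p(0)), k(p(p(p(0))), k(p(p(0)), p(p(0)))))   [R5 at 2.1.1.1]
5. k(p(p(0)), k(p(p(p(0))), k(p(p(0)), p(p(0)))))  →  k(p(p(0)), k(p(p(p(0))), p(p(0))))   [R4 at 2.2]
6. k(p(p(0)), k(p(p(p(0))), p(p(0))))  →  k(p(p(0)), p(p(p(0))))   [R4 at 2]
7. k(p(p(0)), p(p(p(0))))  →  p(p(0))   [R4 at ε]

Reduce t₂ = f(p(f(0, p(k(f(p(0), p(p(0))), p(c))))), p(p(0))):
1. f(p(f(0, p(k(f(p(0), p(p(0))), p(c))))), p(p(0)))  →  p(f(0, p(k(f(p(0), p(p(0))), p(c)))))   [R3 at ε]
2. p(f(0, p(k(f(p(0), p(p(0))), p(c)))))  →  p(f(0, p(k(p(0), p(c)))))   [R3 at 1.2.1.1]
3. p(f(0, p(k(p(0), p(c)))))  →  p(f(0, p(p(0))))   [R4 at 1.2.1]
4. p(f(0, p(p(0))))  →  p(0)   [R3 at 1]

no — NF(t₁) = p(p(0)), NF(t₂) = p(0)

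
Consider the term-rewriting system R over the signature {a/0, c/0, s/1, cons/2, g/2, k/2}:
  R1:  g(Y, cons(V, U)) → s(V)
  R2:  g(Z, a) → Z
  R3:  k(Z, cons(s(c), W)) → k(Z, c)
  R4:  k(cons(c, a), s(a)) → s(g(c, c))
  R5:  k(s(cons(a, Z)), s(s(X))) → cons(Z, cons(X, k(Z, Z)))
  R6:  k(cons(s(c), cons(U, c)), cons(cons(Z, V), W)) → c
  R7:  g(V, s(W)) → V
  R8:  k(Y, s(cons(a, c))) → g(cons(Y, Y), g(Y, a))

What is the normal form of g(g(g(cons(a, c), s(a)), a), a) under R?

cons(a, c)

1. g(g(g(cons(a, c), s(a)), a), a)  →  g(g(cons(a, c), s(a)), a)   [R2 at ε]
2. g(g(cons(a, c), s(a)), a)  →  g(cons(a, c), s(a))   [R2 at ε]
3. g(cons(a, c), s(a))  →  cons(a, c)   [R7 at ε]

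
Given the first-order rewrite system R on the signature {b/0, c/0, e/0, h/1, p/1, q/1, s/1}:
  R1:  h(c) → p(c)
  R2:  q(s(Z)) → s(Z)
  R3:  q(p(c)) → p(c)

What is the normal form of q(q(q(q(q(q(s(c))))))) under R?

1. q(q(q(q(q(q(s(c)))))))  →  q(q(q(q(q(s(c))))))   [R2 at 1.1.1.1.1]
2. q(q(q(q(q(s(c))))))  →  q(q(q(q(s(c)))))   [R2 at 1.1.1.1]
3. q(q(q(q(s(c)))))  →  q(q(q(s(c))))   [R2 at 1.1.1]
4. q(q(q(s(c))))  →  q(q(s(c)))   [R2 at 1.1]
5. q(q(s(c)))  →  q(s(c))   [R2 at 1]
6. q(s(c))  →  s(c)   [R2 at ε]

s(c)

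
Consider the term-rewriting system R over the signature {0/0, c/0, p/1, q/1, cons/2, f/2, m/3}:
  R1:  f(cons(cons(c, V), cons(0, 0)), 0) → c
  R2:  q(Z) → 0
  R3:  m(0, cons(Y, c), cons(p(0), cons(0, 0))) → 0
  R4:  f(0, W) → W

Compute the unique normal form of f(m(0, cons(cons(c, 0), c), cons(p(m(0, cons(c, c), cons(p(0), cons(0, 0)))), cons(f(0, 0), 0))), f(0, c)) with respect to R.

c

1. f(m(0, cons(cons(c, 0), c), cons(p(m(0, cons(c, c), cons(p(0), cons(0, 0)))), cons(f(0, 0), 0))), f(0, c))  →  f(m(0, cons(cons(c, 0), c), cons(p(0), cons(f(0, 0), 0))), f(0, c))   [R3 at 1.3.1.1]
2. f(m(0, cons(cons(c, 0), c), cons(p(0), cons(f(0, 0), 0))), f(0, c))  →  f(m(0, cons(cons(c, 0), c), cons(p(0), cons(0, 0))), f(0, c))   [R4 at 1.3.2.1]
3. f(m(0, cons(cons(c, 0), c), cons(p(0), cons(0, 0))), f(0, c))  →  f(0, f(0, c))   [R3 at 1]
4. f(0, f(0, c))  →  f(0, c)   [R4 at ε]
5. f(0, c)  →  c   [R4 at ε]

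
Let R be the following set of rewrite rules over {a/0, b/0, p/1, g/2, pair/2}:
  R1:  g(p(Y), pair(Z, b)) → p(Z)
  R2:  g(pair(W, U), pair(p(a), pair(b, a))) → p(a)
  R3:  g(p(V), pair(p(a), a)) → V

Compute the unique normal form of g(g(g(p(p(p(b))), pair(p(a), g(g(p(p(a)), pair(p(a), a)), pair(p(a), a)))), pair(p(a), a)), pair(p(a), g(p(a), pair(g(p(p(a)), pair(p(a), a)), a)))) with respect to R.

1. g(g(g(p(p(p(b))), pair(p(a), g(g(p(p(a)), pair(p(a), a)), pair(p(a), a)))), pair(p(a), a)), pair(p(a), g(p(a), pair(g(p(p(a)), pair(p(a), a)), a))))  →  g(g(g(p(p(p(b))), pair(p(a), g(p(a), pair(p(a), a)))), pair(p(a), a)), pair(p(a), g(p(a), pair(g(p(p(a)), pair(p(a), a)), a))))   [R3 at 1.1.2.2.1]
2. g(g(g(p(p(p(b))), pair(p(a), g(p(a), pair(p(a), a)))), pair(p(a), a)), pair(p(a), g(p(a), pair(g(p(p(a)), pair(p(a), a)), a))))  →  g(g(g(p(p(p(b))), pair(p(a), a)), pair(p(a), a)), pair(p(a), g(p(a), pair(g(p(p(a)), pair(p(a), a)), a))))   [R3 at 1.1.2.2]
3. g(g(g(p(p(p(b))), pair(p(a), a)), pair(p(a), a)), pair(p(a), g(p(a), pair(g(p(p(a)), pair(p(a), a)), a))))  →  g(g(p(p(b)), pair(p(a), a)), pair(p(a), g(p(a), pair(g(p(p(a)), pair(p(a), a)), a))))   [R3 at 1.1]
4. g(g(p(p(b)), pair(p(a), a)), pair(p(a), g(p(a), pair(g(p(p(a)), pair(p(a), a)), a))))  →  g(p(b), pair(p(a), g(p(a), pair(g(p(p(a)), pair(p(a), a)), a))))   [R3 at 1]
5. g(p(b), pair(p(a), g(p(a), pair(g(p(p(a)), pair(p(a), a)), a))))  →  g(p(b), pair(p(a), g(p(a), pair(p(a), a))))   [R3 at 2.2.2.1]
6. g(p(b), pair(p(a), g(p(a), pair(p(a), a))))  →  g(p(b), pair(p(a), a))   [R3 at 2.2]
7. g(p(b), pair(p(a), a))  →  b   [R3 at ε]

b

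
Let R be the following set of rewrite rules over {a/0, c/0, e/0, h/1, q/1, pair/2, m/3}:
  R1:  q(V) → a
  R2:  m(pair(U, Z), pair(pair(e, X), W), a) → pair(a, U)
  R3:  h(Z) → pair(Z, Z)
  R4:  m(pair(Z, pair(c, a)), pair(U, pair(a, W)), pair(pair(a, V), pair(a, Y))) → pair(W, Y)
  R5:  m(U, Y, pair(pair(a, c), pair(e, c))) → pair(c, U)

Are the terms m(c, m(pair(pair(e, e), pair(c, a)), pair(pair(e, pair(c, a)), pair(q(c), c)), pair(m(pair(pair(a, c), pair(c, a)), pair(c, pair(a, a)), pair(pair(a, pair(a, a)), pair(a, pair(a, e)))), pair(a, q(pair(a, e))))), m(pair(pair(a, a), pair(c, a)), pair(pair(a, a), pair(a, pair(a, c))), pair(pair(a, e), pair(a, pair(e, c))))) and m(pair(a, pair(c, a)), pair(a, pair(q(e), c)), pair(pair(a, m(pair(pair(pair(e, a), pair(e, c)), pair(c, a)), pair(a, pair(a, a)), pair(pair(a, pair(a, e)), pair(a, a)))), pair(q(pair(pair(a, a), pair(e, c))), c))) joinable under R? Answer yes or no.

Reduce t₁ = m(c, m(pair(pair(e, e), pair(c, a)), pair(pair(e, pair(c, a)), pair(q(c), c)), pair(m(pair(pair(a, c), pair(c, a)), pair(c, pair(a, a)), pair(pair(a, pair(a, a)), pair(a, pair(a, e)))), pair(a, q(pair(a, e))))), m(pair(pair(a, a), pair(c, a)), pair(pair(a, a), pair(a, pair(a, c))), pair(pair(a, e), pair(a, pair(e, c))))):
1. m(c, m(pair(pair(e, e), pair(c, a)), pair(pair(e, pair(c, a)), pair(q(c), c)), pair(m(pair(pair(a, c), pair(c, a)), pair(c, pair(a, a)), pair(pair(a, pair(a, a)), pair(a, pair(a, e)))), pair(a, q(pair(a, e))))), m(pair(pair(a, a), pair(c, a)), pair(pair(a, a), pair(a, pair(a, c))), pair(pair(a, e), pair(a, pair(e, c)))))  →  m(c, m(pair(pair(e, e), pair(c, a)), pair(pair(e, pair(c, a)), pair(a, c)), pair(m(pair(pair(a, c), pair(c, a)), pair(c, pair(a, a)), pair(pair(a, pair(a, a)), pair(a, pair(a, e)))), pair(a, q(pair(a, e))))), m(pair(pair(a, a), pair(c, a)), pair(pair(a, a), pair(a, pair(a, c))), pair(pair(a, e), pair(a, pair(e, c)))))   [R1 at 2.2.2.1]
2. m(c, m(pair(pair(e, e), pair(c, a)), pair(pair(e, pair(c, a)), pair(a, c)), pair(m(pair(pair(a, c), pair(c, a)), pair(c, pair(a, a)), pair(pair(a, pair(a, a)), pair(a, pair(a, e)))), pair(a, q(pair(a, e))))), m(pair(pair(a, a), pair(c, a)), pair(pair(a, a), pair(a, pair(a, c))), pair(pair(a, e), pair(a, pair(e, c)))))  →  m(c, m(pair(pair(e, e), pair(c, a)), pair(pair(e, pair(c, a)), pair(a, c)), pair(pair(a, pair(a, e)), pair(a, q(pair(a, e))))), m(pair(pair(a, a), pair(c, a)), pair(pair(a, a), pair(a, pair(a, c))), pair(pair(a, e), pair(a, pair(e, c)))))   [R4 at 2.3.1]
3. m(c, m(pair(pair(e, e), pair(c, a)), pair(pair(e, pair(c, a)), pair(a, c)), pair(pair(a, pair(a, e)), pair(a, q(pair(a, e))))), m(pair(pair(a, a), pair(c, a)), pair(pair(a, a), pair(a, pair(a, c))), pair(pair(a, e), pair(a, pair(e, c)))))  →  m(c, pair(c, q(pair(a, e))), m(pair(pair(a, a), pair(c, a)), pair(pair(a, a), pair(a, pair(a, c))), pair(pair(a, e), pair(a, pair(e, c)))))   [R4 at 2]
4. m(c, pair(c, q(pair(a, e))), m(pair(pair(a, a), pair(c, a)), pair(pair(a, a), pair(a, pair(a, c))), pair(pair(a, e), pair(a, pair(e, c)))))  →  m(c, pair(c, a), m(pair(pair(a, a), pair(c, a)), pair(pair(a, a), pair(a, pair(a, c))), pair(pair(a, e), pair(a, pair(e, c)))))   [R1 at 2.2]
5. m(c, pair(c, a), m(pair(pair(a, a), pair(c, a)), pair(pair(a, a), pair(a, pair(a, c))), pair(pair(a, e), pair(a, pair(e, c)))))  →  m(c, pair(c, a), pair(pair(a, c), pair(e, c)))   [R4 at 3]
6. m(c, pair(c, a), pair(pair(a, c), pair(e, c)))  →  pair(c, c)   [R5 at ε]

Reduce t₂ = m(pair(a, pair(c, a)), pair(a, pair(q(e), c)), pair(pair(a, m(pair(pair(pair(e, a), pair(e, c)), pair(c, a)), pair(a, pair(a, a)), pair(pair(a, pair(a, e)), pair(a, a)))), pair(q(pair(pair(a, a), pair(e, c))), c))):
1. m(pair(a, pair(c, a)), pair(a, pair(q(e), c)), pair(pair(a, m(pair(pair(pair(e, a), pair(e, c)), pair(c, a)), pair(a, pair(a, a)), pair(pair(a, pair(a, e)), pair(a, a)))), pair(q(pair(pair(a, a), pair(e, c))), c)))  →  m(pair(a, pair(c, a)), pair(a, pair(a, c)), pair(pair(a, m(pair(pair(pair(e, a), pair(e, c)), pair(c, a)), pair(a, pair(a, a)), pair(pair(a, pair(a, e)), pair(a, a)))), pair(q(pair(pair(a, a), pair(e, c))), c)))   [R1 at 2.2.1]
2. m(pair(a, pair(c, a)), pair(a, pair(a, c)), pair(pair(a, m(pair(pair(pair(e, a), pair(e, c)), pair(c, a)), pair(a, pair(a, a)), pair(pair(a, pair(a, e)), pair(a, a)))), pair(q(pair(pair(a, a), pair(e, c))), c)))  →  m(pair(a, pair(c, a)), pair(a, pair(a, c)), pair(pair(a, pair(a, a)), pair(q(pair(pair(a, a), pair(e, c))), c)))   [R4 at 3.1.2]
3. m(pair(a, pair(c, a)), pair(a, pair(a, c)), pair(pair(a, pair(a, a)), pair(q(pair(pair(a, a), pair(e, c))), c)))  →  m(pair(a, pair(c, a)), pair(a, pair(a, c)), pair(pair(a, pair(a, a)), pair(a, c)))   [R1 at 3.2.1]
4. m(pair(a, pair(c, a)), pair(a, pair(a, c)), pair(pair(a, pair(a, a)), pair(a, c)))  →  pair(c, c)   [R4 at ε]

yes — NF(t₁) = pair(c, c), NF(t₂) = pair(c, c)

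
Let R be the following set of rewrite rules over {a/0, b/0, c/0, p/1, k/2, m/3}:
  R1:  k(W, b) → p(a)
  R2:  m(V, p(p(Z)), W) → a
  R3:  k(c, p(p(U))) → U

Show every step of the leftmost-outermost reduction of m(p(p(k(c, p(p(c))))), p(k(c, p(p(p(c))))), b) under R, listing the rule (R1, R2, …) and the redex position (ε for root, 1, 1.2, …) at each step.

1. m(p(p(k(c, p(p(c))))), p(k(c, p(p(p(c))))), b)  →  m(p(p(c)), p(k(c, p(p(p(c))))), b)   [R3 at 1.1.1]
2. m(p(p(c)), p(k(c, p(p(p(c))))), b)  →  m(p(p(c)), p(p(c)), b)   [R3 at 2.1]
3. m(p(p(c)), p(p(c)), b)  →  a   [R2 at ε]

a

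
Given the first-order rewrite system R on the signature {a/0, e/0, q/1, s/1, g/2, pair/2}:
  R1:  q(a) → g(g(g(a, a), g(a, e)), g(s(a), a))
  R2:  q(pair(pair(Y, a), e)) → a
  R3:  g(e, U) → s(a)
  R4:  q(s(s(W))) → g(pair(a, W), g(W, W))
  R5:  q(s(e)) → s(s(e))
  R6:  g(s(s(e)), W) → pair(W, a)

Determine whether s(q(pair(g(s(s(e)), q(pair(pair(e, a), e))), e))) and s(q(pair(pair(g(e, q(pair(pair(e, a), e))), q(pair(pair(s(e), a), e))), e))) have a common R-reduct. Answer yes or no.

yes — NF(t₁) = s(a), NF(t₂) = s(a)

Reduce t₁ = s(q(pair(g(s(s(e)), q(pair(pair(e, a), e))), e))):
1. s(q(pair(g(s(s(e)), q(pair(pair(e, a), e))), e)))  →  s(q(pair(pair(q(pair(pair(e, a), e)), a), e)))   [R6 at 1.1.1]
2. s(q(pair(pair(q(pair(pair(e, a), e)), a), e)))  →  s(a)   [R2 at 1]

Reduce t₂ = s(q(pair(pair(g(e, q(pair(pair(e, a), e))), q(pair(pair(s(e), a), e))), e))):
1. s(q(pair(pair(g(e, q(pair(pair(e, a), e))), q(pair(pair(s(e), a), e))), e)))  →  s(q(pair(pair(s(a), q(pair(pair(s(e), a), e))), e)))   [R3 at 1.1.1.1]
2. s(q(pair(pair(s(a), q(pair(pair(s(e), a), e))), e)))  →  s(q(pair(pair(s(a), a), e)))   [R2 at 1.1.1.2]
3. s(q(pair(pair(s(a), a), e)))  →  s(a)   [R2 at 1]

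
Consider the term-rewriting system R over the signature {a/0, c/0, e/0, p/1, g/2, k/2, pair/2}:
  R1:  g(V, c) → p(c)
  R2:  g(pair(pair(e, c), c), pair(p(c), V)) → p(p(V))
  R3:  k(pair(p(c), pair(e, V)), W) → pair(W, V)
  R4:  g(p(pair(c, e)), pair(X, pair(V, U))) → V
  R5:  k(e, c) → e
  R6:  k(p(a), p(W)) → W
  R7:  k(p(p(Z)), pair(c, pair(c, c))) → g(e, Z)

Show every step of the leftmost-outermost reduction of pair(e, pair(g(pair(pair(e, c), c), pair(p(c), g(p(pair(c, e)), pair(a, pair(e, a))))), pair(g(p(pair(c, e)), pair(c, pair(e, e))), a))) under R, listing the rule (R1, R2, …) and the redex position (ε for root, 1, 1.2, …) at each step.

pair(e, pair(p(p(e)), pair(e, a)))

1. pair(e, pair(g(pair(pair(e, c), c), pair(p(c), g(p(pair(c, e)), pair(a, pair(e, a))))), pair(g(p(pair(c, e)), pair(c, pair(e, e))), a)))  →  pair(e, pair(p(p(g(p(pair(c, e)), pair(a, pair(e, a))))), pair(g(p(pair(c, e)), pair(c, pair(e, e))), a)))   [R2 at 2.1]
2. pair(e, pair(p(p(g(p(pair(c, e)), pair(a, pair(e, a))))), pair(g(p(pair(c, e)), pair(c, pair(e, e))), a)))  →  pair(e, pair(p(p(e)), pair(g(p(pair(c, e)), pair(c, pair(e, e))), a)))   [R4 at 2.1.1.1]
3. pair(e, pair(p(p(e)), pair(g(p(pair(c, e)), pair(c, pair(e, e))), a)))  →  pair(e, pair(p(p(e)), pair(e, a)))   [R4 at 2.2.1]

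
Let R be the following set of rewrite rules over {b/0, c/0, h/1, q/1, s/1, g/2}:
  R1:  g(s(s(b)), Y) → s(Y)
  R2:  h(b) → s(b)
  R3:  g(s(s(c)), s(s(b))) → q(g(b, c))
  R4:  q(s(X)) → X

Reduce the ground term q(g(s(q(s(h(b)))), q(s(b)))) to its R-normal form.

b

1. q(g(s(q(s(h(b)))), q(s(b))))  →  q(g(s(h(b)), q(s(b))))   [R4 at 1.1.1]
2. q(g(s(h(b)), q(s(b))))  →  q(g(s(s(b)), q(s(b))))   [R2 at 1.1.1]
3. q(g(s(s(b)), q(s(b))))  →  q(s(q(s(b))))   [R1 at 1]
4. q(s(q(s(b))))  →  q(s(b))   [R4 at ε]
5. q(s(b))  →  b   [R4 at ε]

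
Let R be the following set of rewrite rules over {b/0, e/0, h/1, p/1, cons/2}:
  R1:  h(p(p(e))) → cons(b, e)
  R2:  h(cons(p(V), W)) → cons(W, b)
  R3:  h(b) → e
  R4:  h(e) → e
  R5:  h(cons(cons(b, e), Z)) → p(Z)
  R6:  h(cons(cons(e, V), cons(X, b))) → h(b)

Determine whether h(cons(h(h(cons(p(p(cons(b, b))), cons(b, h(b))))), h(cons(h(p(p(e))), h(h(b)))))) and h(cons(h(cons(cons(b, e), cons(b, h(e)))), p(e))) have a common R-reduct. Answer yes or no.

Reduce t₁ = h(cons(h(h(cons(p(p(cons(b, b))), cons(b, h(b))))), h(cons(h(p(p(e))), h(h(b)))))):
1. h(cons(h(h(cons(p(p(cons(b, b))), cons(b, h(b))))), h(cons(h(p(p(e))), h(h(b))))))  →  h(cons(h(cons(cons(b, h(b)), b)), h(cons(h(p(p(e))), h(h(b))))))   [R2 at 1.1.1]
2. h(cons(h(cons(cons(b, h(b)), b)), h(cons(h(p(p(e))), h(h(b))))))  →  h(cons(h(cons(cons(b, e), b)), h(cons(h(p(p(e))), h(h(b))))))   [R3 at 1.1.1.1.2]
3. h(cons(h(cons(cons(b, e), b)), h(cons(h(p(p(e))), h(h(b))))))  →  h(cons(p(b), h(cons(h(p(p(e))), h(h(b))))))   [R5 at 1.1]
4. h(cons(p(b), h(cons(h(p(p(e))), h(h(b))))))  →  cons(h(cons(h(p(p(e))), h(h(b)))), b)   [R2 at ε]
5. cons(h(cons(h(p(p(e))), h(h(b)))), b)  →  cons(h(cons(cons(b, e), h(h(b)))), b)   [R1 at 1.1.1]
6. cons(h(cons(cons(b, e), h(h(b)))), b)  →  cons(p(h(h(b))), b)   [R5 at 1]
7. cons(p(h(h(b))), b)  →  cons(p(h(e)), b)   [R3 at 1.1.1]
8. cons(p(h(e)), b)  →  cons(p(e), b)   [R4 at 1.1]

Reduce t₂ = h(cons(h(cons(cons(b, e), cons(b, h(e)))), p(e))):
1. h(cons(h(cons(cons(b, e), cons(b, h(e)))), p(e)))  →  h(cons(p(cons(b, h(e))), p(e)))   [R5 at 1.1]
2. h(cons(p(cons(b, h(e))), p(e)))  →  cons(p(e), b)   [R2 at ε]

yes — NF(t₁) = cons(p(e), b), NF(t₂) = cons(p(e), b)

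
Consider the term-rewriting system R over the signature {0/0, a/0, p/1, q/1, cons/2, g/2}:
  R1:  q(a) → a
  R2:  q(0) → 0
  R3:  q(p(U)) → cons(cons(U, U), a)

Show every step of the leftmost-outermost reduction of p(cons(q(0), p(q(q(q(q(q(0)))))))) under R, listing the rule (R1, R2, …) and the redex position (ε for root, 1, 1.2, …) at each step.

1. p(cons(q(0), p(q(q(q(q(q(0))))))))  →  p(cons(0, p(q(q(q(q(q(0))))))))   [R2 at 1.1]
2. p(cons(0, p(q(q(q(q(q(0))))))))  →  p(cons(0, p(q(q(q(q(0)))))))   [R2 at 1.2.1.1.1.1.1]
3. p(cons(0, p(q(q(q(q(0)))))))  →  p(cons(0, p(q(q(q(0))))))   [R2 at 1.2.1.1.1.1]
4. p(cons(0, p(q(q(q(0))))))  →  p(cons(0, p(q(q(0)))))   [R2 at 1.2.1.1.1]
5. p(cons(0, p(q(q(0)))))  →  p(cons(0, p(q(0))))   [R2 at 1.2.1.1]
6. p(cons(0, p(q(0))))  →  p(cons(0, p(0)))   [R2 at 1.2.1]

p(cons(0, p(0)))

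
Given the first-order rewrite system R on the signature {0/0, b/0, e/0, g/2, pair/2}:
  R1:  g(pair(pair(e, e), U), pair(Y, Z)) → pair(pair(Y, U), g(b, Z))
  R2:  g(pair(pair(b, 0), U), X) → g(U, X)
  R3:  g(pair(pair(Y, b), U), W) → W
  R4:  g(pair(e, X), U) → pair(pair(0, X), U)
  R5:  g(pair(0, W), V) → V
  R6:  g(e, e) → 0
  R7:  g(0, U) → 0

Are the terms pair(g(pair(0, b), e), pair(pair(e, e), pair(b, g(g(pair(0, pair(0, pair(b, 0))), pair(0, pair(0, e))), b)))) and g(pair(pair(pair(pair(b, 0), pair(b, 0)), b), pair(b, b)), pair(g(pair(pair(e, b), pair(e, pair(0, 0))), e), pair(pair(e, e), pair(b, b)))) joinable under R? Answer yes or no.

Reduce t₁ = pair(g(pair(0, b), e), pair(pair(e, e), pair(b, g(g(pair(0, pair(0, pair(b, 0))), pair(0, pair(0, e))), b)))):
1. pair(g(pair(0, b), e), pair(pair(e, e), pair(b, g(g(pair(0, pair(0, pair(b, 0))), pair(0, pair(0, e))), b))))  →  pair(e, pair(pair(e, e), pair(b, g(g(pair(0, pair(0, pair(b, 0))), pair(0, pair(0, e))), b))))   [R5 at 1]
2. pair(e, pair(pair(e, e), pair(b, g(g(pair(0, pair(0, pair(b, 0))), pair(0, pair(0, e))), b))))  →  pair(e, pair(pair(e, e), pair(b, g(pair(0, pair(0, e)), b))))   [R5 at 2.2.2.1]
3. pair(e, pair(pair(e, e), pair(b, g(pair(0, pair(0, e)), b))))  →  pair(e, pair(pair(e, e), pair(b, b)))   [R5 at 2.2.2]

Reduce t₂ = g(pair(pair(pair(pair(b, 0), pair(b, 0)), b), pair(b, b)), pair(g(pair(pair(e, b), pair(e, pair(0, 0))), e), pair(pair(e, e), pair(b, b)))):
1. g(pair(pair(pair(pair(b, 0), pair(b, 0)), b), pair(b, b)), pair(g(pair(pair(e, b), pair(e, pair(0, 0))), e), pair(pair(e, e), pair(b, b))))  →  pair(g(pair(pair(e, b), pair(e, pair(0, 0))), e), pair(pair(e, e), pair(b, b)))   [R3 at ε]
2. pair(g(pair(pair(e, b), pair(e, pair(0, 0))), e), pair(pair(e, e), pair(b, b)))  →  pair(e, pair(pair(e, e), pair(b, b)))   [R3 at 1]

yes — NF(t₁) = pair(e, pair(pair(e, e), pair(b, b))), NF(t₂) = pair(e, pair(pair(e, e), pair(b, b)))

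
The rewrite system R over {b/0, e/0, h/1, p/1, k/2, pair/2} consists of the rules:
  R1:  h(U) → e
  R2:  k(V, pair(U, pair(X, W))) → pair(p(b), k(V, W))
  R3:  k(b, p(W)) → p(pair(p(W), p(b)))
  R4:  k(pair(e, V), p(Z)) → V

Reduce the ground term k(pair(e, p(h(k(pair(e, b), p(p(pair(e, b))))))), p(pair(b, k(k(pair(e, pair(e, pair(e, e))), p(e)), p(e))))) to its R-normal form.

p(e)

1. k(pair(e, p(h(k(pair(e, b), p(p(pair(e, b))))))), p(pair(b, k(k(pair(e, pair(e, pair(e, e))), p(e)), p(e)))))  →  p(h(k(pair(e, b), p(p(pair(e, b))))))   [R4 at ε]
2. p(h(k(pair(e, b), p(p(pair(e, b))))))  →  p(e)   [R1 at 1]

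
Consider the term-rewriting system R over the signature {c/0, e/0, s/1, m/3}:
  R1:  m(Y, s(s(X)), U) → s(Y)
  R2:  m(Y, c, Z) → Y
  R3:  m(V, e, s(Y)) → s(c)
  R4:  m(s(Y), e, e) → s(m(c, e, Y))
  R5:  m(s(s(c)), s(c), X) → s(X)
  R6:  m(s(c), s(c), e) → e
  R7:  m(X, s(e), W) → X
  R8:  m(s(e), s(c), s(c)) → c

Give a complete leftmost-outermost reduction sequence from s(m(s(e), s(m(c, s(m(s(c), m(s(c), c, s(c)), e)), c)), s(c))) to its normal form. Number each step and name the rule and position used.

s(c)

1. s(m(s(e), s(m(c, s(m(s(c), m(s(c), c, s(c)), e)), c)), s(c)))  →  s(m(s(e), s(m(c, s(m(s(c), s(c), e)), c)), s(c)))   [R2 at 1.2.1.2.1.2]
2. s(m(s(e), s(m(c, s(m(s(c), s(c), e)), c)), s(c)))  →  s(m(s(e), s(m(c, s(e), c)), s(c)))   [R6 at 1.2.1.2.1]
3. s(m(s(e), s(m(c, s(e), c)), s(c)))  →  s(m(s(e), s(c), s(c)))   [R7 at 1.2.1]
4. s(m(s(e), s(c), s(c)))  →  s(c)   [R8 at 1]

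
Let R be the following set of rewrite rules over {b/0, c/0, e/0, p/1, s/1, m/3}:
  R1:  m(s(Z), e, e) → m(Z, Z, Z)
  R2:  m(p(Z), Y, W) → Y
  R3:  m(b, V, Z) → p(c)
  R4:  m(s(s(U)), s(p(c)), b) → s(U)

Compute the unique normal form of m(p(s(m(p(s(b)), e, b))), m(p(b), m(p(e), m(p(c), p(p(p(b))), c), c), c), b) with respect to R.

1. m(p(s(m(p(s(b)), e, b))), m(p(b), m(p(e), m(p(c), p(p(p(b))), c), c), c), b)  →  m(p(b), m(p(e), m(p(c), p(p(p(b))), c), c), c)   [R2 at ε]
2. m(p(b), m(p(e), m(p(c), p(p(p(b))), c), c), c)  →  m(p(e), m(p(c), p(p(p(b))), c), c)   [R2 at ε]
3. m(p(e), m(p(c), p(p(p(b))), c), c)  →  m(p(c), p(p(p(b))), c)   [R2 at ε]
4. m(p(c), p(p(p(b))), c)  →  p(p(p(b)))   [R2 at ε]

p(p(p(b)))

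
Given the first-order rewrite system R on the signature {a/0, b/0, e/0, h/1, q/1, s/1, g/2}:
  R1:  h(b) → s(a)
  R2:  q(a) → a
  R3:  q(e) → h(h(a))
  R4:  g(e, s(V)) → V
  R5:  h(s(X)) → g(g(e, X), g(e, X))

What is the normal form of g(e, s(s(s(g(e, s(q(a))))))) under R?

s(s(a))

1. g(e, s(s(s(g(e, s(q(a)))))))  →  s(s(g(e, s(q(a)))))   [R4 at ε]
2. s(s(g(e, s(q(a)))))  →  s(s(q(a)))   [R4 at 1.1]
3. s(s(q(a)))  →  s(s(a))   [R2 at 1.1]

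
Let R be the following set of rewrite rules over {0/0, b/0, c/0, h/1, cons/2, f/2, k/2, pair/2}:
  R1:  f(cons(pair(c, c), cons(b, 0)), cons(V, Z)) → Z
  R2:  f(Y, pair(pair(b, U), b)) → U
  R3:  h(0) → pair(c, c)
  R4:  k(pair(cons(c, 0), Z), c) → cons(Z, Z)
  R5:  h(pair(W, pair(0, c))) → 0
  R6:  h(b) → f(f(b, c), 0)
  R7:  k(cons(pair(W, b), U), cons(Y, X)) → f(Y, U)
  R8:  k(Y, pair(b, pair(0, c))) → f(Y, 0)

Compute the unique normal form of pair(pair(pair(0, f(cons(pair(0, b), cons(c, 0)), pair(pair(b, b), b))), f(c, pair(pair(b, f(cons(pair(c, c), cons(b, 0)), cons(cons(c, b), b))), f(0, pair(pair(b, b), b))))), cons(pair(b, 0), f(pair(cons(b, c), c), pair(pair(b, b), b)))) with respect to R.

1. pair(pair(pair(0, f(cons(pair(0, b), cons(c, 0)), pair(pair(b, b), b))), f(c, pair(pair(b, f(cons(pair(c, c), cons(b, 0)), cons(cons(c, b), b))), f(0, pair(pair(b, b), b))))), cons(pair(b, 0), f(pair(cons(b, c), c), pair(pair(b, b), b))))  →  pair(pair(pair(0, b), f(c, pair(pair(b, f(cons(pair(c, c), cons(b, 0)), cons(cons(c, b), b))), f(0, pair(pair(b, b), b))))), cons(pair(b, 0), f(pair(cons(b, c), c), pair(pair(b, b), b))))   [R2 at 1.1.2]
2. pair(pair(pair(0, b), f(c, pair(pair(b, f(cons(pair(c, c), cons(b, 0)), cons(cons(c, b), b))), f(0, pair(pair(b, b), b))))), cons(pair(b, 0), f(pair(cons(b, c), c), pair(pair(b, b), b))))  →  pair(pair(pair(0, b), f(c, pair(pair(b, b), f(0, pair(pair(b, b), b))))), cons(pair(b, 0), f(pair(cons(b, c), c), pair(pair(b, b), b))))   [R1 at 1.2.2.1.2]
3. pair(pair(pair(0, b), f(c, pair(pair(b, b), f(0, pair(pair(b, b), b))))), cons(pair(b, 0), f(pair(cons(b, c), c), pair(pair(b, b), b))))  →  pair(pair(pair(0, b), f(c, pair(pair(b, b), b))), cons(pair(b, 0), f(pair(cons(b, c), c), pair(pair(b, b), b))))   [R2 at 1.2.2.2]
4. pair(pair(pair(0, b), f(c, pair(pair(b, b), b))), cons(pair(b, 0), f(pair(cons(b, c), c), pair(pair(b, b), b))))  →  pair(pair(pair(0, b), b), cons(pair(b, 0), f(pair(cons(b, c), c), pair(pair(b, b), b))))   [R2 at 1.2]
5. pair(pair(pair(0, b), b), cons(pair(b, 0), f(pair(cons(b, c), c), pair(pair(b, b), b))))  →  pair(pair(pair(0, b), b), cons(pair(b, 0), b))   [R2 at 2.2]

pair(pair(pair(0, b), b), cons(pair(b, 0), b))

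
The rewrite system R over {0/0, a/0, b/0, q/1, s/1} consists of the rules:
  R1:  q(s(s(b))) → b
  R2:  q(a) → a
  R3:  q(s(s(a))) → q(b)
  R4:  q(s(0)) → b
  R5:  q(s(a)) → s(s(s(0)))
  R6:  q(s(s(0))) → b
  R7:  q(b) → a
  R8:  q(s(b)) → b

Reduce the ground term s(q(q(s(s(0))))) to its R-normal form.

1. s(q(q(s(s(0)))))  →  s(q(b))   [R6 at 1.1]
2. s(q(b))  →  s(a)   [R7 at 1]

s(a)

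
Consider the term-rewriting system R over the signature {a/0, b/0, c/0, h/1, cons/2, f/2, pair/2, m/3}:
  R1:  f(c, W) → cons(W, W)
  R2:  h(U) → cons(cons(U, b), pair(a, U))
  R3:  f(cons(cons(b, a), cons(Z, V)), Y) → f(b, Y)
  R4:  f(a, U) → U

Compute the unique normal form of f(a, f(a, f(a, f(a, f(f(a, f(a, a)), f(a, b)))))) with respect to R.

1. f(a, f(a, f(a, f(a, f(f(a, f(a, a)), f(a, b))))))  →  f(a, f(a, f(a, f(f(a, f(a, a)), f(a, b)))))   [R4 at ε]
2. f(a, f(a, f(a, f(f(a, f(a, a)), f(a, b)))))  →  f(a, f(a, f(f(a, f(a, a)), f(a, b))))   [R4 at ε]
3. f(a, f(a, f(f(a, f(a, a)), f(a, b))))  →  f(a, f(f(a, f(a, a)), f(a, b)))   [R4 at ε]
4. f(a, f(f(a, f(a, a)), f(a, b)))  →  f(f(a, f(a, a)), f(a, b))   [R4 at ε]
5. f(f(a, f(a, a)), f(a, b))  →  f(f(a, a), f(a, b))   [R4 at 1]
6. f(f(a, a), f(a, b))  →  f(a, f(a, b))   [R4 at 1]
7. f(a, f(a, b))  →  f(a, b)   [R4 at ε]
8. f(a, b)  →  b   [R4 at ε]

b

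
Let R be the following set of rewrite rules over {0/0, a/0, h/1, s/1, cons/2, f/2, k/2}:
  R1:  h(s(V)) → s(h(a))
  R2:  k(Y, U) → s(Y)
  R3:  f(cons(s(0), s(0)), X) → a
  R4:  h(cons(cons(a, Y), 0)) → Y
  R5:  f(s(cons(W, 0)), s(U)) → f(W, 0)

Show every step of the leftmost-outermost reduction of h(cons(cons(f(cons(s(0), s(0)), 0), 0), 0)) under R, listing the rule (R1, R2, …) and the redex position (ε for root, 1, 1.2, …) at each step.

0

1. h(cons(cons(f(cons(s(0), s(0)), 0), 0), 0))  →  h(cons(cons(a, 0), 0))   [R3 at 1.1.1]
2. h(cons(cons(a, 0), 0))  →  0   [R4 at ε]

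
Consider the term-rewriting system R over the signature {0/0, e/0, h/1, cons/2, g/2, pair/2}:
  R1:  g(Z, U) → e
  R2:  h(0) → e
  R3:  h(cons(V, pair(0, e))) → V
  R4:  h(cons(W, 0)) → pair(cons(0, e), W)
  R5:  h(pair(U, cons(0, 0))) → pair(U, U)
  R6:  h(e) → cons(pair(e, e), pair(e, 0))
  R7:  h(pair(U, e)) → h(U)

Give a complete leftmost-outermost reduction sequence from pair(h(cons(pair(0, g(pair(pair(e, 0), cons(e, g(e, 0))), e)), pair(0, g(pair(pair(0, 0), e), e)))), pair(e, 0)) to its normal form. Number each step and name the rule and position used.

1. pair(h(cons(pair(0, g(pair(pair(e, 0), cons(e, g(e, 0))), e)), pair(0, g(pair(pair(0, 0), e), e)))), pair(e, 0))  →  pair(h(cons(pair(0, e), pair(0, g(pair(pair(0, 0), e), e)))), pair(e, 0))   [R1 at 1.1.1.2]
2. pair(h(cons(pair(0, e), pair(0, g(pair(pair(0, 0), e), e)))), pair(e, 0))  →  pair(h(cons(pair(0, e), pair(0, e))), pair(e, 0))   [R1 at 1.1.2.2]
3. pair(h(cons(pair(0, e), pair(0, e))), pair(e, 0))  →  pair(pair(0, e), pair(e, 0))   [R3 at 1]

pair(pair(0, e), pair(e, 0))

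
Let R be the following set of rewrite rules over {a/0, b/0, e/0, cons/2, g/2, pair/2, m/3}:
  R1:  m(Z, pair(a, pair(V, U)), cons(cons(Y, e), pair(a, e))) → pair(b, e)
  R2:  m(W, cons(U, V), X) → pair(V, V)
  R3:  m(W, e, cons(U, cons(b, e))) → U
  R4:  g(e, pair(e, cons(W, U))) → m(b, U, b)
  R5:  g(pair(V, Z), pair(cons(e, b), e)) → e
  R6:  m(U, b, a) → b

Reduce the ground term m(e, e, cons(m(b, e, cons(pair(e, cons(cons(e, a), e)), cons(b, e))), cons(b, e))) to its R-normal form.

1. m(e, e, cons(m(b, e, cons(pair(e, cons(cons(e, a), e)), cons(b, e))), cons(b, e)))  →  m(b, e, cons(pair(e, cons(cons(e, a), e)), cons(b, e)))   [R3 at ε]
2. m(b, e, cons(pair(e, cons(cons(e, a), e)), cons(b, e)))  →  pair(e, cons(cons(e, a), e))   [R3 at ε]

pair(e, cons(cons(e, a), e))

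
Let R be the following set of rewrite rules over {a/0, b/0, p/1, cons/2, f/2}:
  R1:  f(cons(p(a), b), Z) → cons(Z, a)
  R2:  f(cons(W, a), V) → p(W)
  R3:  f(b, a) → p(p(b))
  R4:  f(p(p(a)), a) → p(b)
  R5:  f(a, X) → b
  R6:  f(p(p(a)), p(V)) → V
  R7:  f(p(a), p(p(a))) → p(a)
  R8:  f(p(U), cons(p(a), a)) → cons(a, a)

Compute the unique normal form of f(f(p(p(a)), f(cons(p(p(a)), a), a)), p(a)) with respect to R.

a

1. f(f(p(p(a)), f(cons(p(p(a)), a), a)), p(a))  →  f(f(p(p(a)), p(p(p(a)))), p(a))   [R2 at 1.2]
2. f(f(p(p(a)), p(p(p(a)))), p(a))  →  f(p(p(a)), p(a))   [R6 at 1]
3. f(p(p(a)), p(a))  →  a   [R6 at ε]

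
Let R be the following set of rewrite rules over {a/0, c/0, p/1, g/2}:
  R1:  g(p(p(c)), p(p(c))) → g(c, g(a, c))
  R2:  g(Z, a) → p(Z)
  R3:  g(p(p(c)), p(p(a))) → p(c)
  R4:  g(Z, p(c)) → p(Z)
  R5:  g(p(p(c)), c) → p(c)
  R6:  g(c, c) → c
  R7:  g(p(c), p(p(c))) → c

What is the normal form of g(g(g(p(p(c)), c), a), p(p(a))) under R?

p(c)

1. g(g(g(p(p(c)), c), a), p(p(a)))  →  g(p(g(p(p(c)), c)), p(p(a)))   [R2 at 1]
2. g(p(g(p(p(c)), c)), p(p(a)))  →  g(p(p(c)), p(p(a)))   [R5 at 1.1]
3. g(p(p(c)), p(p(a)))  →  p(c)   [R3 at ε]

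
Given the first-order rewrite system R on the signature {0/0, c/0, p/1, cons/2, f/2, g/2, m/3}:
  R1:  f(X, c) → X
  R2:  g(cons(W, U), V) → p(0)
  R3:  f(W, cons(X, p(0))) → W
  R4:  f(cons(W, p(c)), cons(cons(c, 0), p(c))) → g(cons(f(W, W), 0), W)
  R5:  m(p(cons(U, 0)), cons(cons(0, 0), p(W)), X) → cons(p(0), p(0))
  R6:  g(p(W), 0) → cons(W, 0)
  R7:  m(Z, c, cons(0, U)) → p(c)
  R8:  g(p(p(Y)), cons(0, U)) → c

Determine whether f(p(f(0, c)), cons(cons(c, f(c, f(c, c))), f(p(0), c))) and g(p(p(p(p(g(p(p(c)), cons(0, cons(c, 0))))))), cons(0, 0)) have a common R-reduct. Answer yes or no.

no — NF(t₁) = p(0), NF(t₂) = c

Reduce t₁ = f(p(f(0, c)), cons(cons(c, f(c, f(c, c))), f(p(0), c))):
1. f(p(f(0, c)), cons(cons(c, f(c, f(c, c))), f(p(0), c)))  →  f(p(0), cons(cons(c, f(c, f(c, c))), f(p(0), c)))   [R1 at 1.1]
2. f(p(0), cons(cons(c, f(c, f(c, c))), f(p(0), c)))  →  f(p(0), cons(cons(c, f(c, c)), f(p(0), c)))   [R1 at 2.1.2.2]
3. f(p(0), cons(cons(c, f(c, c)), f(p(0), c)))  →  f(p(0), cons(cons(c, c), f(p(0), c)))   [R1 at 2.1.2]
4. f(p(0), cons(cons(c, c), f(p(0), c)))  →  f(p(0), cons(cons(c, c), p(0)))   [R1 at 2.2]
5. f(p(0), cons(cons(c, c), p(0)))  →  p(0)   [R3 at ε]

Reduce t₂ = g(p(p(p(p(g(p(p(c)), cons(0, cons(c, 0))))))), cons(0, 0)):
1. g(p(p(p(p(g(p(p(c)), cons(0, cons(c, 0))))))), cons(0, 0))  →  c   [R8 at ε]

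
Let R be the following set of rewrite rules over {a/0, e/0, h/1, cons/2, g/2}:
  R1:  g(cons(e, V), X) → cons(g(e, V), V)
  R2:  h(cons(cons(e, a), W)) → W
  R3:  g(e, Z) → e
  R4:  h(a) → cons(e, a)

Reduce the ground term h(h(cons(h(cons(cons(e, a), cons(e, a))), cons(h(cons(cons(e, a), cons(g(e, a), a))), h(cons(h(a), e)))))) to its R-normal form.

1. h(h(cons(h(cons(cons(e, a), cons(e, a))), cons(h(cons(cons(e, a), cons(g(e, a), a))), h(cons(h(a), e))))))  →  h(h(cons(cons(e, a), cons(h(cons(cons(e, a), cons(g(e, a), a))), h(cons(h(a), e))))))   [R2 at 1.1.1]
2. h(h(cons(cons(e, a), cons(h(cons(cons(e, a), cons(g(e, a), a))), h(cons(h(a), e))))))  →  h(cons(h(cons(cons(e, a), cons(g(e, a), a))), h(cons(h(a), e))))   [R2 at 1]
3. h(cons(h(cons(cons(e, a), cons(g(e, a), a))), h(cons(h(a), e))))  →  h(cons(cons(g(e, a), a), h(cons(h(a), e))))   [R2 at 1.1]
4. h(cons(cons(g(e, a), a), h(cons(h(a), e))))  →  h(cons(cons(e, a), h(cons(h(a), e))))   [R3 at 1.1.1]
5. h(cons(cons(e, a), h(cons(h(a), e))))  →  h(cons(h(a), e))   [R2 at ε]
6. h(cons(h(a), e))  →  h(cons(cons(e, a), e))   [R4 at 1.1]
7. h(cons(cons(e, a), e))  →  e   [R2 at ε]

e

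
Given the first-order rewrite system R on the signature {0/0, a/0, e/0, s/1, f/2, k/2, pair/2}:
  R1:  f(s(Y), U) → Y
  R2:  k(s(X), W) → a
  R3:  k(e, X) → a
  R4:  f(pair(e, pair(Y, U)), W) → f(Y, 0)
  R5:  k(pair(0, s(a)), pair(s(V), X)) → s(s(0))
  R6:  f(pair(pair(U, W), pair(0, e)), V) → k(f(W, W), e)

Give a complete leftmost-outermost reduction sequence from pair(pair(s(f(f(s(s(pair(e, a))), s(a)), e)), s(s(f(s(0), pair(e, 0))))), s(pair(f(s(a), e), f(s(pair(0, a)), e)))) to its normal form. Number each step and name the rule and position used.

pair(pair(s(pair(e, a)), s(s(0))), s(pair(a, pair(0, a))))

1. pair(pair(s(f(f(s(s(pair(e, a))), s(a)), e)), s(s(f(s(0), pair(e, 0))))), s(pair(f(s(a), e), f(s(pair(0, a)), e))))  →  pair(pair(s(f(s(pair(e, a)), e)), s(s(f(s(0), pair(e, 0))))), s(pair(f(s(a), e), f(s(pair(0, a)), e))))   [R1 at 1.1.1.1]
2. pair(pair(s(f(s(pair(e, a)), e)), s(s(f(s(0), pair(e, 0))))), s(pair(f(s(a), e), f(s(pair(0, a)), e))))  →  pair(pair(s(pair(e, a)), s(s(f(s(0), pair(e, 0))))), s(pair(f(s(a), e), f(s(pair(0, a)), e))))   [R1 at 1.1.1]
3. pair(pair(s(pair(e, a)), s(s(f(s(0), pair(e, 0))))), s(pair(f(s(a), e), f(s(pair(0, a)), e))))  →  pair(pair(s(pair(e, a)), s(s(0))), s(pair(f(s(a), e), f(s(pair(0, a)), e))))   [R1 at 1.2.1.1]
4. pair(pair(s(pair(e, a)), s(s(0))), s(pair(f(s(a), e), f(s(pair(0, a)), e))))  →  pair(pair(s(pair(e, a)), s(s(0))), s(pair(a, f(s(pair(0, a)), e))))   [R1 at 2.1.1]
5. pair(pair(s(pair(e, a)), s(s(0))), s(pair(a, f(s(pair(0, a)), e))))  →  pair(pair(s(pair(e, a)), s(s(0))), s(pair(a, pair(0, a))))   [R1 at 2.1.2]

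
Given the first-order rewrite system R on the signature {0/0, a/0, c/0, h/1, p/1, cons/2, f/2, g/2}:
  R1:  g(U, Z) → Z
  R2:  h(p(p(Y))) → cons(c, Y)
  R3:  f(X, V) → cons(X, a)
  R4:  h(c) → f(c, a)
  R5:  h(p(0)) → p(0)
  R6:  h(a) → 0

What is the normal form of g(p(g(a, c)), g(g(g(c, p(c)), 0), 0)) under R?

1. g(p(g(a, c)), g(g(g(c, p(c)), 0), 0))  →  g(g(g(c, p(c)), 0), 0)   [R1 at ε]
2. g(g(g(c, p(c)), 0), 0)  →  0   [R1 at ε]

0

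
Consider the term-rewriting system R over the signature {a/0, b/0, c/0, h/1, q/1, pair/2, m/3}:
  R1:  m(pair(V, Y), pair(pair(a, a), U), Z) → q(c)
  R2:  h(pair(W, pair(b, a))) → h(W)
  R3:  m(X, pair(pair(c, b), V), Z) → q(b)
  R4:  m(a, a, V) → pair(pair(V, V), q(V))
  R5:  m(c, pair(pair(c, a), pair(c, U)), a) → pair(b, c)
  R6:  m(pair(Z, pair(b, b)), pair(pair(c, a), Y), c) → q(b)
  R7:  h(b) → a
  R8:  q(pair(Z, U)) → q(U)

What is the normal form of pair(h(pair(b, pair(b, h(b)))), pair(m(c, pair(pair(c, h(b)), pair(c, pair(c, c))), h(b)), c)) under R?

1. pair(h(pair(b, pair(b, h(b)))), pair(m(c, pair(pair(c, h(b)), pair(c, pair(c, c))), h(b)), c))  →  pair(h(pair(b, pair(b, a))), pair(m(c, pair(pair(c, h(b)), pair(c, pair(c, c))), h(b)), c))   [R7 at 1.1.2.2]
2. pair(h(pair(b, pair(b, a))), pair(m(c, pair(pair(c, h(b)), pair(c, pair(c, c))), h(b)), c))  →  pair(h(b), pair(m(c, pair(pair(c, h(b)), pair(c, pair(c, c))), h(b)), c))   [R2 at 1]
3. pair(h(b), pair(m(c, pair(pair(c, h(b)), pair(c, pair(c, c))), h(b)), c))  →  pair(a, pair(m(c, pair(pair(c, h(b)), pair(c, pair(c, c))), h(b)), c))   [R7 at 1]
4. pair(a, pair(m(c, pair(pair(c, h(b)), pair(c, pair(c, c))), h(b)), c))  →  pair(a, pair(m(c, pair(pair(c, a), pair(c, pair(c, c))), h(b)), c))   [R7 at 2.1.2.1.2]
5. pair(a, pair(m(c, pair(pair(c, a), pair(c, pair(c, c))), h(b)), c))  →  pair(a, pair(m(c, pair(pair(c, a), pair(c, pair(c, c))), a), c))   [R7 at 2.1.3]
6. pair(a, pair(m(c, pair(pair(c, a), pair(c, pair(c, c))), a), c))  →  pair(a, pair(pair(b, c), c))   [R5 at 2.1]

pair(a, pair(pair(b, c), c))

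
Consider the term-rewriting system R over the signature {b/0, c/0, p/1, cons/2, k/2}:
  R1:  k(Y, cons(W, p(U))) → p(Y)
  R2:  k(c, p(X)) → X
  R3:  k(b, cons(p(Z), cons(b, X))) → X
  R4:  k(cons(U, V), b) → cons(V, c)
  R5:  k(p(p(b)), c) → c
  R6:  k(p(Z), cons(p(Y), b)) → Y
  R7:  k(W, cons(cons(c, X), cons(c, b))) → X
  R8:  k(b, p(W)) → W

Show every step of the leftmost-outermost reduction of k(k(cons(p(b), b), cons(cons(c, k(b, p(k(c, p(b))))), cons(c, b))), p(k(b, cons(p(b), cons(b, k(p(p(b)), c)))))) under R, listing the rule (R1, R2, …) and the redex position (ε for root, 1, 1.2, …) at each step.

1. k(k(cons(p(b), b), cons(cons(c, k(b, p(k(c, p(b))))), cons(c, b))), p(k(b, cons(p(b), cons(b, k(p(p(b)), c))))))  →  k(k(b, p(k(c, p(b)))), p(k(b, cons(p(b), cons(b, k(p(p(b)), c))))))   [R7 at 1]
2. k(k(b, p(k(c, p(b)))), p(k(b, cons(p(b), cons(b, k(p(p(b)), c))))))  →  k(k(c, p(b)), p(k(b, cons(p(b), cons(b, k(p(p(b)), c))))))   [R8 at 1]
3. k(k(c, p(b)), p(k(b, cons(p(b), cons(b, k(p(p(b)), c))))))  →  k(b, p(k(b, cons(p(b), cons(b, k(p(p(b)), c))))))   [R2 at 1]
4. k(b, p(k(b, cons(p(b), cons(b, k(p(p(b)), c))))))  →  k(b, cons(p(b), cons(b, k(p(p(b)), c))))   [R8 at ε]
5. k(b, cons(p(b), cons(b, k(p(p(b)), c))))  →  k(p(p(b)), c)   [R3 at ε]
6. k(p(p(b)), c)  →  c   [R5 at ε]

c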